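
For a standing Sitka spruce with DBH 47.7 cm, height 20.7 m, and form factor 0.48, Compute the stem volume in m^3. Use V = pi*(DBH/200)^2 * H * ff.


Formula: V = pi * (DBH/200)^2 * H * ff
Radius = DBH/200 = 47.7/200 = 0.2385 m
Radius^2 = 0.2385^2 = 0.05688225 m^2
V = pi * 0.05688225 * 20.7 * 0.48
V = 1.776 m^3

1.776


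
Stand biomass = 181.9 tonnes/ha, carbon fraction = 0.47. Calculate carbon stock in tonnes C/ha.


Formula: Carbon Stock = Biomass * Carbon Fraction
C = 181.9 t/ha * 0.47
C = 85.5 t C/ha

85.5


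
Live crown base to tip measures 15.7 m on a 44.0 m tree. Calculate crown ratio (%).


Formula: Crown Ratio = (Crown Length / Total Height) * 100
CR = (15.7 m / 44.0 m) * 100
CR = 0.3568 * 100 = 35.7%

35.7


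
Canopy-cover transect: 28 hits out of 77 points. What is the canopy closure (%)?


Formula: Canopy closure = covered points / total points * 100
Closure = 28 / 77 * 100
Closure = 0.3636 * 100 = 36.4%

36.4


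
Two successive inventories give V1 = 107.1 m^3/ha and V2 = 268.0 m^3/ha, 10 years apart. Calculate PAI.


Formula: PAI = (V_T2 - V_T1) / (T2 - T1)
Volume increment = 268.0 - 107.1 = 160.9 m^3/ha
PAI = 160.9 / 10 = 16.09 m^3/ha/year

16.09


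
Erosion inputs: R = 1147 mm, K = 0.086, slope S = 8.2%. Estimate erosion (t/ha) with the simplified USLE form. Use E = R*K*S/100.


Formula: E = R * K * S / 100  (simplified USLE)
R * K = 1147 * 0.086 = 98.642
E = 98.642 * 8.2 / 100 = 8.09 t/ha

8.09


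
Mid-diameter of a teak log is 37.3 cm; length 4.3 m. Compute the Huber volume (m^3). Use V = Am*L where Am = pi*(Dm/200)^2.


Huber: V = Am * L,  Am = pi*(Dm/200)^2
Am = pi*(37.3/200)^2 = 0.109272 m^2
V = 0.109272*4.3 = 0.4699 m^3

0.4699


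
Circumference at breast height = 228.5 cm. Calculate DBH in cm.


Formula: DBH = C / pi
DBH = 228.5 / pi
pi = 3.14159...
DBH = 72.7 cm

72.7


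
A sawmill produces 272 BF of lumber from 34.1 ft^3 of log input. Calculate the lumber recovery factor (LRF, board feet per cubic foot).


Formula: LRF = Lumber Output (BF) / Log Input (ft^3)
LRF = 272 BF / 34.1 ft^3
LRF = 7.98 BF/ft^3

7.98


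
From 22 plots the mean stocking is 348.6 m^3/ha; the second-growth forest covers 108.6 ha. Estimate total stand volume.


Formula: Total Volume = Mean Volume per ha * Total Area
Total Volume = 348.6 m^3/ha * 108.6 ha
Total Volume = 37858 m^3

37858


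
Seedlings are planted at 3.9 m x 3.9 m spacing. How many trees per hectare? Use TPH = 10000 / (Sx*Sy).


Formula: TPH = 10000 m^2/ha / (spacing_x * spacing_y)
Area per tree = 3.9 m * 3.9 m = 15.21 m^2
TPH = 10000 / 15.21 = 657 trees/ha

657


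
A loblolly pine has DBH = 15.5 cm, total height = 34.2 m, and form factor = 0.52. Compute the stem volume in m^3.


Formula: V = pi * (DBH/200)^2 * H * ff
Radius = DBH/200 = 15.5/200 = 0.0775 m
Radius^2 = 0.0775^2 = 0.00600625 m^2
V = pi * 0.00600625 * 34.2 * 0.52
V = 0.336 m^3

0.336


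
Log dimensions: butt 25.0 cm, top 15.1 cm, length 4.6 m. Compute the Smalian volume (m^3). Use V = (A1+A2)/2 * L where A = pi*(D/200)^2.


Smalian: V = (A1 + A2)/2 * L,  A = pi*(D/200)^2
A1 = pi*(25.0/200)^2 = 0.049087 m^2
A2 = pi*(15.1/200)^2 = 0.017908 m^2
V = (0.049087+0.017908)/2*4.6 = 0.1541 m^3

0.1541


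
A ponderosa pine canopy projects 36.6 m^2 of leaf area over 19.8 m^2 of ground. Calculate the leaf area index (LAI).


Formula: LAI = total leaf area / ground area  (dimensionless)
LAI = 36.6 m^2 / 19.8 m^2
LAI = 1.85

1.85


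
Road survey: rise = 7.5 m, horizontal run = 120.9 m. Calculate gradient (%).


Formula: Gradient = rise / run * 100
Gradient = 7.5 / 120.9 * 100 = 6.2%

6.2


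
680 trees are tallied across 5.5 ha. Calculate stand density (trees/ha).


Formula: Stand Density = N_trees / Area_ha
Density = 680 trees / 5.5 ha
Density = 124 trees/ha

124


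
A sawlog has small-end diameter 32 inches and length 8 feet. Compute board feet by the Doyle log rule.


Doyle: BF = (D - 4)^2 * L / 16
Adjusted diameter = 32 - 4 = 28 in
(D-4)^2 = 28^2 = 784
BF = 784 * 8 / 16 = 392 BF

392


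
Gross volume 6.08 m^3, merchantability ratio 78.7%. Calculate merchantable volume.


Formula: MV = V_total * (merchantable_pct / 100)
Merchantable fraction = 78.7% / 100 = 0.787
MV = 6.08 m^3 * 0.787 = 4.785 m^3

4.785


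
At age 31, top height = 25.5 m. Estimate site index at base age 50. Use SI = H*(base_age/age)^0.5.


Formula: SI = H_dom * (base_age / age)^0.5
Age ratio = 50 / 31 = 1.6129
sqrt(age_ratio) = 1.27
SI = 25.5 * 1.27 = 32.4 m

32.4


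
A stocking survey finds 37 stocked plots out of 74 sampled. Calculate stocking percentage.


Formula: Stocking % = stocked plots / total plots * 100
Stocking = 37 / 74 * 100
Stocking = 0.5 * 100 = 50.0%

50.0


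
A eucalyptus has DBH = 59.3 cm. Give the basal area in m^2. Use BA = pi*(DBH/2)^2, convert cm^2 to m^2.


Formula: BA = pi * (DBH/2)^2 / 10000  (cm^2 to m^2)
Radius = DBH/2 = 59.3/2 = 29.65 cm
BA = pi * 29.65^2 / 10000
   = 2761.8448 cm^2 / 10000
   = 0.2762 m^2

0.2762


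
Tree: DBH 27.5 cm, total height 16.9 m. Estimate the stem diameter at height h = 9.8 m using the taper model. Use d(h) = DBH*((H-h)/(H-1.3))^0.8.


Taper: d(h) = DBH * ((H - h) / (H - 1.3))^0.8
Numerator = H - h = 16.9 - 9.8 = 7.1 m
Denominator = H - 1.3 = 16.9 - 1.3 = 15.6 m
Ratio = 7.1 / 15.6 = 0.45513
d = 27.5 * 0.45513^0.8 = 14.7 cm

14.7


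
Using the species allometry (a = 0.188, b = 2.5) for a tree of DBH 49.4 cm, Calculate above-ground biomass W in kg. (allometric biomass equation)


Formula: W = a * DBH^b  (allometric power law)
DBH^b = 49.4^2.5 = 17152.1029
W = 0.188 * 17152.1029 = 3224.6 kg

3224.6


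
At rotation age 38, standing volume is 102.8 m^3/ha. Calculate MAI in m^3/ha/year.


Formula: MAI = Total Volume / Stand Age
MAI = 102.8 m^3/ha / 38 years
MAI = 2.71 m^3/ha/year

2.71


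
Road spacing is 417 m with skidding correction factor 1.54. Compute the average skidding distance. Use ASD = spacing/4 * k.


Formula: ASD = (spacing / 4) * correction
Uncorrected distance = spacing / 4 = 417 / 4 = 104.25 m
ASD = 104.25 * 1.54 = 161 m

161


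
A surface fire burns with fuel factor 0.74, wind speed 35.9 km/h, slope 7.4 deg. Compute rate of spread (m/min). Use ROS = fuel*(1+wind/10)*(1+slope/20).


Formula: ROS = fuel * (1 + wind/10) * (1 + slope/20)
Wind factor = 1 + 35.9/10 = 4.59
Slope factor = 1 + 7.4/20 = 1.37
ROS = 0.74 * 4.59 * 1.37 = 4.65 m/min

4.65


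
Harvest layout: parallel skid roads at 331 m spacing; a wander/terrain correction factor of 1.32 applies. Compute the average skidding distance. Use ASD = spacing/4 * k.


Formula: ASD = (spacing / 4) * correction
Uncorrected distance = spacing / 4 = 331 / 4 = 82.75 m
ASD = 82.75 * 1.32 = 109 m

109


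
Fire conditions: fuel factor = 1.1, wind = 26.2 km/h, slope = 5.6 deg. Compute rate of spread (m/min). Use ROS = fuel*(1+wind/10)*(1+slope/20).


Formula: ROS = fuel * (1 + wind/10) * (1 + slope/20)
Wind factor = 1 + 26.2/10 = 3.62
Slope factor = 1 + 5.6/20 = 1.28
ROS = 1.1 * 3.62 * 1.28 = 5.1 m/min

5.1


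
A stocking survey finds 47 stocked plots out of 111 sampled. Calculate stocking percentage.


Formula: Stocking % = stocked plots / total plots * 100
Stocking = 47 / 111 * 100
Stocking = 0.4234 * 100 = 42.3%

42.3


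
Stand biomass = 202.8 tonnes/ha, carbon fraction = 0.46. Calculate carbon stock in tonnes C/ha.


Formula: Carbon Stock = Biomass * Carbon Fraction
C = 202.8 t/ha * 0.46
C = 93.3 t C/ha

93.3


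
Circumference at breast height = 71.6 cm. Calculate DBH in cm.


Formula: DBH = C / pi
DBH = 71.6 / pi
pi = 3.14159...
DBH = 22.8 cm

22.8


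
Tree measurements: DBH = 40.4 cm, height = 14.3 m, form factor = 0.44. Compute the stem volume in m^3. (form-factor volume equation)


Formula: V = pi * (DBH/200)^2 * H * ff
Radius = DBH/200 = 40.4/200 = 0.202 m
Radius^2 = 0.202^2 = 0.040804 m^2
V = pi * 0.040804 * 14.3 * 0.44
V = 0.807 m^3

0.807


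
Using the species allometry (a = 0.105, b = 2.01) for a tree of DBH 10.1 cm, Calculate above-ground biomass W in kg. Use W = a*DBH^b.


Formula: W = a * DBH^b  (allometric power law)
DBH^b = 10.1^2.01 = 104.3965
W = 0.105 * 104.3965 = 11.0 kg

11.0


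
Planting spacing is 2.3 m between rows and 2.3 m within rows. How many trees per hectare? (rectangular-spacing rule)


Formula: TPH = 10000 m^2/ha / (spacing_x * spacing_y)
Area per tree = 2.3 m * 2.3 m = 5.29 m^2
TPH = 10000 / 5.29 = 1890 trees/ha

1890


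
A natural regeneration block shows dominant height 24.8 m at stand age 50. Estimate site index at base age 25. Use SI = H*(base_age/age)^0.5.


Formula: SI = H_dom * (base_age / age)^0.5
Age ratio = 25 / 50 = 0.5
sqrt(age_ratio) = 0.70711
SI = 24.8 * 0.70711 = 17.5 m

17.5


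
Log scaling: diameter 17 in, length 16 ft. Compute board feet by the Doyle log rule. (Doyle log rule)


Doyle: BF = (D - 4)^2 * L / 16
Adjusted diameter = 17 - 4 = 13 in
(D-4)^2 = 13^2 = 169
BF = 169 * 16 / 16 = 169 BF

169


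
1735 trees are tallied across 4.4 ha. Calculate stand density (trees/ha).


Formula: Stand Density = N_trees / Area_ha
Density = 1735 trees / 4.4 ha
Density = 394 trees/ha

394


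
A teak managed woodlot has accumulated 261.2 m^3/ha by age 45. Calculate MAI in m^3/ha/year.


Formula: MAI = Total Volume / Stand Age
MAI = 261.2 m^3/ha / 45 years
MAI = 5.8 m^3/ha/year

5.8


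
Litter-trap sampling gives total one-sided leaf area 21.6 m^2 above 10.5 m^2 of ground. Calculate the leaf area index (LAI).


Formula: LAI = total leaf area / ground area  (dimensionless)
LAI = 21.6 m^2 / 10.5 m^2
LAI = 2.06

2.06


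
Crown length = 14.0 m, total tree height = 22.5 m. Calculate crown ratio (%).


Formula: Crown Ratio = (Crown Length / Total Height) * 100
CR = (14.0 m / 22.5 m) * 100
CR = 0.6222 * 100 = 62.2%

62.2


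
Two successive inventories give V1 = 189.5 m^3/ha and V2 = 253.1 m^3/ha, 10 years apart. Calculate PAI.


Formula: PAI = (V_T2 - V_T1) / (T2 - T1)
Volume increment = 253.1 - 189.5 = 63.6 m^3/ha
PAI = 63.6 / 10 = 6.36 m^3/ha/year

6.36


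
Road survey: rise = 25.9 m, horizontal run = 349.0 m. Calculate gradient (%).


Formula: Gradient = rise / run * 100
Gradient = 25.9 / 349.0 * 100 = 7.4%

7.4


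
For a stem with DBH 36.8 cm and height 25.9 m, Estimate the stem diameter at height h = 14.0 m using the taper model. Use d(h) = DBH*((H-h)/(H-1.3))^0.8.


Taper: d(h) = DBH * ((H - h) / (H - 1.3))^0.8
Numerator = H - h = 25.9 - 14.0 = 11.9 m
Denominator = H - 1.3 = 25.9 - 1.3 = 24.6 m
Ratio = 11.9 / 24.6 = 0.48374
d = 36.8 * 0.48374^0.8 = 20.6 cm

20.6


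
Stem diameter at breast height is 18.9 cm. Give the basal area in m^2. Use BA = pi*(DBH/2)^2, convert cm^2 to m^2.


Formula: BA = pi * (DBH/2)^2 / 10000  (cm^2 to m^2)
Radius = DBH/2 = 18.9/2 = 9.45 cm
BA = pi * 9.45^2 / 10000
   = 280.5521 cm^2 / 10000
   = 0.0281 m^2

0.0281


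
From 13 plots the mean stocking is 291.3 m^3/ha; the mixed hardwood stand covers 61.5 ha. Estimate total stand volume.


Formula: Total Volume = Mean Volume per ha * Total Area
Total Volume = 291.3 m^3/ha * 61.5 ha
Total Volume = 17915 m^3

17915


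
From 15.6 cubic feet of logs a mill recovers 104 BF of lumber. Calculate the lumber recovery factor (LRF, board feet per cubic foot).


Formula: LRF = Lumber Output (BF) / Log Input (ft^3)
LRF = 104 BF / 15.6 ft^3
LRF = 6.67 BF/ft^3

6.67


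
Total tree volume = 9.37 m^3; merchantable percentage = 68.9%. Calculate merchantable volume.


Formula: MV = V_total * (merchantable_pct / 100)
Merchantable fraction = 68.9% / 100 = 0.689
MV = 9.37 m^3 * 0.689 = 6.456 m^3

6.456


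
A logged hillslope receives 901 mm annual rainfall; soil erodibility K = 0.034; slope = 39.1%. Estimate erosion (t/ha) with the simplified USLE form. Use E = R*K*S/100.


Formula: E = R * K * S / 100  (simplified USLE)
R * K = 901 * 0.034 = 30.634
E = 30.634 * 39.1 / 100 = 11.98 t/ha

11.98


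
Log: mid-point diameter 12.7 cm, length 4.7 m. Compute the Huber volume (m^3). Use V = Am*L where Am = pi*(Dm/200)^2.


Huber: V = Am * L,  Am = pi*(Dm/200)^2
Am = pi*(12.7/200)^2 = 0.012668 m^2
V = 0.012668*4.7 = 0.0595 m^3

0.0595


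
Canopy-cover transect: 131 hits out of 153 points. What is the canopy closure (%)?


Formula: Canopy closure = covered points / total points * 100
Closure = 131 / 153 * 100
Closure = 0.8562 * 100 = 85.6%

85.6


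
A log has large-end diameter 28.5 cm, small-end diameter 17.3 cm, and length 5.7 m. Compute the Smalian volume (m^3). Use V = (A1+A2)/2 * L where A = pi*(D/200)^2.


Smalian: V = (A1 + A2)/2 * L,  A = pi*(D/200)^2
A1 = pi*(28.5/200)^2 = 0.063794 m^2
A2 = pi*(17.3/200)^2 = 0.023506 m^2
V = (0.063794+0.023506)/2*5.7 = 0.2488 m^3

0.2488


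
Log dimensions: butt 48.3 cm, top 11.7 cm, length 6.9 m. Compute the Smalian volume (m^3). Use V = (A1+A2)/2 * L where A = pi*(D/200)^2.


Smalian: V = (A1 + A2)/2 * L,  A = pi*(D/200)^2
A1 = pi*(48.3/200)^2 = 0.183225 m^2
A2 = pi*(11.7/200)^2 = 0.010751 m^2
V = (0.183225+0.010751)/2*6.9 = 0.6692 m^3

0.6692


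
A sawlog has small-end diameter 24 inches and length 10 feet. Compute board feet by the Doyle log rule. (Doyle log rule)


Doyle: BF = (D - 4)^2 * L / 16
Adjusted diameter = 24 - 4 = 20 in
(D-4)^2 = 20^2 = 400
BF = 400 * 10 / 16 = 250 BF

250


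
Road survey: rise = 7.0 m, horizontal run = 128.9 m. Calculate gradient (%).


Formula: Gradient = rise / run * 100
Gradient = 7.0 / 128.9 * 100 = 5.4%

5.4


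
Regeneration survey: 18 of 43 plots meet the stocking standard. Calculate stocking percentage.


Formula: Stocking % = stocked plots / total plots * 100
Stocking = 18 / 43 * 100
Stocking = 0.4186 * 100 = 41.9%

41.9


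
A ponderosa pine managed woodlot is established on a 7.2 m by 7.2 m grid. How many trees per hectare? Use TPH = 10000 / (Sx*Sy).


Formula: TPH = 10000 m^2/ha / (spacing_x * spacing_y)
Area per tree = 7.2 m * 7.2 m = 51.84 m^2
TPH = 10000 / 51.84 = 193 trees/ha

193


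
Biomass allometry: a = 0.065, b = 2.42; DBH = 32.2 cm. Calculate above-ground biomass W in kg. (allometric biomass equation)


Formula: W = a * DBH^b  (allometric power law)
DBH^b = 32.2^2.42 = 4456.6775
W = 0.065 * 4456.6775 = 289.7 kg

289.7


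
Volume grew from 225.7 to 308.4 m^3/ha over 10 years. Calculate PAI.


Formula: PAI = (V_T2 - V_T1) / (T2 - T1)
Volume increment = 308.4 - 225.7 = 82.7 m^3/ha
PAI = 82.7 / 10 = 8.27 m^3/ha/year

8.27


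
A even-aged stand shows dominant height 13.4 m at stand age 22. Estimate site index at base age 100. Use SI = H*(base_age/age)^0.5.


Formula: SI = H_dom * (base_age / age)^0.5
Age ratio = 100 / 22 = 4.54545
sqrt(age_ratio) = 2.13201
SI = 13.4 * 2.13201 = 28.6 m

28.6


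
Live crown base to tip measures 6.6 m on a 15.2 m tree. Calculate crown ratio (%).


Formula: Crown Ratio = (Crown Length / Total Height) * 100
CR = (6.6 m / 15.2 m) * 100
CR = 0.4342 * 100 = 43.4%

43.4


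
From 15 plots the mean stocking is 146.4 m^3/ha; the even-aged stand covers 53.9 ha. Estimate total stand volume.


Formula: Total Volume = Mean Volume per ha * Total Area
Total Volume = 146.4 m^3/ha * 53.9 ha
Total Volume = 7891 m^3

7891


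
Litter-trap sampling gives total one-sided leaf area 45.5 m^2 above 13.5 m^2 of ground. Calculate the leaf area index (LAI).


Formula: LAI = total leaf area / ground area  (dimensionless)
LAI = 45.5 m^2 / 13.5 m^2
LAI = 3.37

3.37


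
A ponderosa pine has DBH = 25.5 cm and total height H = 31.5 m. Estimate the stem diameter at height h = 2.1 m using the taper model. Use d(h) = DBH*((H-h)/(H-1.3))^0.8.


Taper: d(h) = DBH * ((H - h) / (H - 1.3))^0.8
Numerator = H - h = 31.5 - 2.1 = 29.4 m
Denominator = H - 1.3 = 31.5 - 1.3 = 30.2 m
Ratio = 29.4 / 30.2 = 0.97351
d = 25.5 * 0.97351^0.8 = 25.0 cm

25.0


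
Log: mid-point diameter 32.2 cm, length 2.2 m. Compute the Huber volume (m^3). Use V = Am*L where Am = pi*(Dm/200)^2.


Huber: V = Am * L,  Am = pi*(Dm/200)^2
Am = pi*(32.2/200)^2 = 0.081433 m^2
V = 0.081433*2.2 = 0.1792 m^3

0.1792


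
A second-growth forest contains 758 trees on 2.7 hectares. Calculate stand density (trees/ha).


Formula: Stand Density = N_trees / Area_ha
Density = 758 trees / 2.7 ha
Density = 281 trees/ha

281


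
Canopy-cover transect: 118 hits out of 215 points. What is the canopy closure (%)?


Formula: Canopy closure = covered points / total points * 100
Closure = 118 / 215 * 100
Closure = 0.5488 * 100 = 54.9%

54.9


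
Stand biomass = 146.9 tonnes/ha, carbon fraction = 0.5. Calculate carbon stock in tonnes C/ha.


Formula: Carbon Stock = Biomass * Carbon Fraction
C = 146.9 t/ha * 0.5
C = 73.5 t C/ha

73.5


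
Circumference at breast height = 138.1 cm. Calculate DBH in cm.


Formula: DBH = C / pi
DBH = 138.1 / pi
pi = 3.14159...
DBH = 44.0 cm

44.0


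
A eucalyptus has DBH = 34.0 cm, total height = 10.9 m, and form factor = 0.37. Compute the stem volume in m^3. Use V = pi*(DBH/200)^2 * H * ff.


Formula: V = pi * (DBH/200)^2 * H * ff
Radius = DBH/200 = 34.0/200 = 0.17 m
Radius^2 = 0.17^2 = 0.0289 m^2
V = pi * 0.0289 * 10.9 * 0.37
V = 0.366 m^3

0.366


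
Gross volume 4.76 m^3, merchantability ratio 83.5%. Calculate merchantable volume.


Formula: MV = V_total * (merchantable_pct / 100)
Merchantable fraction = 83.5% / 100 = 0.835
MV = 4.76 m^3 * 0.835 = 3.975 m^3

3.975


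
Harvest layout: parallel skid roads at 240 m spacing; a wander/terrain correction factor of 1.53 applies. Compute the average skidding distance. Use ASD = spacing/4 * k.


Formula: ASD = (spacing / 4) * correction
Uncorrected distance = spacing / 4 = 240 / 4 = 60 m
ASD = 60 * 1.53 = 92 m

92


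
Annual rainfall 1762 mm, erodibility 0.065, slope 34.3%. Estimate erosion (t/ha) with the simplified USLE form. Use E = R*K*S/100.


Formula: E = R * K * S / 100  (simplified USLE)
R * K = 1762 * 0.065 = 114.53
E = 114.53 * 34.3 / 100 = 39.28 t/ha

39.28


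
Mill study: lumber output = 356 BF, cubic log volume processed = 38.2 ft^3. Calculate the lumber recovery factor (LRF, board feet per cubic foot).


Formula: LRF = Lumber Output (BF) / Log Input (ft^3)
LRF = 356 BF / 38.2 ft^3
LRF = 9.32 BF/ft^3

9.32


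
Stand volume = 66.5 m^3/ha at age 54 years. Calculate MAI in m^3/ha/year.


Formula: MAI = Total Volume / Stand Age
MAI = 66.5 m^3/ha / 54 years
MAI = 1.23 m^3/ha/year

1.23


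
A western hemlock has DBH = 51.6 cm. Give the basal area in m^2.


Formula: BA = pi * (DBH/2)^2 / 10000  (cm^2 to m^2)
Radius = DBH/2 = 51.6/2 = 25.8 cm
BA = pi * 25.8^2 / 10000
   = 2091.1697 cm^2 / 10000
   = 0.2091 m^2

0.2091


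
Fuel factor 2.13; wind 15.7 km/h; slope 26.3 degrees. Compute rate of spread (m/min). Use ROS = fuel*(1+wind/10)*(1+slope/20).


Formula: ROS = fuel * (1 + wind/10) * (1 + slope/20)
Wind factor = 1 + 15.7/10 = 2.57
Slope factor = 1 + 26.3/20 = 2.315
ROS = 2.13 * 2.57 * 2.315 = 12.67 m/min

12.67


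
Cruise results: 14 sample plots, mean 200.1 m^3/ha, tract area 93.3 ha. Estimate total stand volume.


Formula: Total Volume = Mean Volume per ha * Total Area
Total Volume = 200.1 m^3/ha * 93.3 ha
Total Volume = 18669 m^3

18669


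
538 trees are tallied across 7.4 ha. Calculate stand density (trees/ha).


Formula: Stand Density = N_trees / Area_ha
Density = 538 trees / 7.4 ha
Density = 73 trees/ha

73


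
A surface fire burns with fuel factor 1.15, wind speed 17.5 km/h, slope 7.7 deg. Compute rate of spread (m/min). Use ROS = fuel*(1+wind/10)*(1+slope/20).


Formula: ROS = fuel * (1 + wind/10) * (1 + slope/20)
Wind factor = 1 + 17.5/10 = 2.75
Slope factor = 1 + 7.7/20 = 1.385
ROS = 1.15 * 2.75 * 1.385 = 4.38 m/min

4.38


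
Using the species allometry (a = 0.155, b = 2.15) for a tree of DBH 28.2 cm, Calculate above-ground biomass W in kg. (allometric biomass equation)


Formula: W = a * DBH^b  (allometric power law)
DBH^b = 28.2^2.15 = 1312.3074
W = 0.155 * 1312.3074 = 203.4 kg

203.4


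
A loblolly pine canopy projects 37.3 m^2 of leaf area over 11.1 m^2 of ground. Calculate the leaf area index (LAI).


Formula: LAI = total leaf area / ground area  (dimensionless)
LAI = 37.3 m^2 / 11.1 m^2
LAI = 3.36

3.36


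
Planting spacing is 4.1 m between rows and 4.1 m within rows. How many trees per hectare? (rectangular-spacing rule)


Formula: TPH = 10000 m^2/ha / (spacing_x * spacing_y)
Area per tree = 4.1 m * 4.1 m = 16.81 m^2
TPH = 10000 / 16.81 = 595 trees/ha

595


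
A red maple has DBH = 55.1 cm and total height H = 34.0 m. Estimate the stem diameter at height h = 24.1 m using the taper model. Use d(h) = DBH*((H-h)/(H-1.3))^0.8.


Taper: d(h) = DBH * ((H - h) / (H - 1.3))^0.8
Numerator = H - h = 34.0 - 24.1 = 9.9 m
Denominator = H - 1.3 = 34.0 - 1.3 = 32.7 m
Ratio = 9.9 / 32.7 = 0.30275
d = 55.1 * 0.30275^0.8 = 21.2 cm

21.2


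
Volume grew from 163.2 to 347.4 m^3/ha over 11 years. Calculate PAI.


Formula: PAI = (V_T2 - V_T1) / (T2 - T1)
Volume increment = 347.4 - 163.2 = 184.2 m^3/ha
PAI = 184.2 / 11 = 16.75 m^3/ha/year

16.75


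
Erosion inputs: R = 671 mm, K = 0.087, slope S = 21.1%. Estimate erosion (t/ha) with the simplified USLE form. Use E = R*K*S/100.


Formula: E = R * K * S / 100  (simplified USLE)
R * K = 671 * 0.087 = 58.377
E = 58.377 * 21.1 / 100 = 12.32 t/ha

12.32


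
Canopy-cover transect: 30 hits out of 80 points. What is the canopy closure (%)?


Formula: Canopy closure = covered points / total points * 100
Closure = 30 / 80 * 100
Closure = 0.375 * 100 = 37.5%

37.5


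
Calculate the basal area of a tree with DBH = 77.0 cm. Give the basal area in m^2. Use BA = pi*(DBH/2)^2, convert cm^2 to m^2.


Formula: BA = pi * (DBH/2)^2 / 10000  (cm^2 to m^2)
Radius = DBH/2 = 77.0/2 = 38.5 cm
BA = pi * 38.5^2 / 10000
   = 4656.6257 cm^2 / 10000
   = 0.4657 m^2

0.4657


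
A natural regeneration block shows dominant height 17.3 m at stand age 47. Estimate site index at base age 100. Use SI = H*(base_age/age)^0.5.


Formula: SI = H_dom * (base_age / age)^0.5
Age ratio = 100 / 47 = 2.12766
sqrt(age_ratio) = 1.45865
SI = 17.3 * 1.45865 = 25.2 m

25.2


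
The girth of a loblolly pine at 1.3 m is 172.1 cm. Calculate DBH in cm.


Formula: DBH = C / pi
DBH = 172.1 / pi
pi = 3.14159...
DBH = 54.8 cm

54.8


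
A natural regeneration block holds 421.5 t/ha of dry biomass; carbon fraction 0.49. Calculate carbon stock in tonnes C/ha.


Formula: Carbon Stock = Biomass * Carbon Fraction
C = 421.5 t/ha * 0.49
C = 206.5 t C/ha

206.5


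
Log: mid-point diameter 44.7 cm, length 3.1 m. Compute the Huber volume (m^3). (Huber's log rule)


Huber: V = Am * L,  Am = pi*(Dm/200)^2
Am = pi*(44.7/200)^2 = 0.15693 m^2
V = 0.15693*3.1 = 0.4865 m^3

0.4865


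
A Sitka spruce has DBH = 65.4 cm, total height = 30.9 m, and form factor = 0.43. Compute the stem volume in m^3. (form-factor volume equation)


Formula: V = pi * (DBH/200)^2 * H * ff
Radius = DBH/200 = 65.4/200 = 0.327 m
Radius^2 = 0.327^2 = 0.106929 m^2
V = pi * 0.106929 * 30.9 * 0.43
V = 4.463 m^3

4.463


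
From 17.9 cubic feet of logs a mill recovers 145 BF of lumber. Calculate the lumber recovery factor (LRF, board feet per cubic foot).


Formula: LRF = Lumber Output (BF) / Log Input (ft^3)
LRF = 145 BF / 17.9 ft^3
LRF = 8.1 BF/ft^3

8.1


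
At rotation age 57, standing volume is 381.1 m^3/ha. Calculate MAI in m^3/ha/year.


Formula: MAI = Total Volume / Stand Age
MAI = 381.1 m^3/ha / 57 years
MAI = 6.69 m^3/ha/year

6.69


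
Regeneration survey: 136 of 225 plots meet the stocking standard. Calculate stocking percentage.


Formula: Stocking % = stocked plots / total plots * 100
Stocking = 136 / 225 * 100
Stocking = 0.6044 * 100 = 60.4%

60.4


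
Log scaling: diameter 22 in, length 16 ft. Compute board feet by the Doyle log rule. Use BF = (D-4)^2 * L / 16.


Doyle: BF = (D - 4)^2 * L / 16
Adjusted diameter = 22 - 4 = 18 in
(D-4)^2 = 18^2 = 324
BF = 324 * 16 / 16 = 324 BF

324


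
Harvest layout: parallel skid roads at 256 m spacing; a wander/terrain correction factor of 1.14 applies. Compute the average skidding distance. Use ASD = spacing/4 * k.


Formula: ASD = (spacing / 4) * correction
Uncorrected distance = spacing / 4 = 256 / 4 = 64 m
ASD = 64 * 1.14 = 73 m

73


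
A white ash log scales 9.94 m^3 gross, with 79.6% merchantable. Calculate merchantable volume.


Formula: MV = V_total * (merchantable_pct / 100)
Merchantable fraction = 79.6% / 100 = 0.796
MV = 9.94 m^3 * 0.796 = 7.912 m^3

7.912


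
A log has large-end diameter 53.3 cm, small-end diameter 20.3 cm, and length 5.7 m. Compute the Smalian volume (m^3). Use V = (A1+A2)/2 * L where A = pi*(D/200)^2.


Smalian: V = (A1 + A2)/2 * L,  A = pi*(D/200)^2
A1 = pi*(53.3/200)^2 = 0.223123 m^2
A2 = pi*(20.3/200)^2 = 0.032365 m^2
V = (0.223123+0.032365)/2*5.7 = 0.7281 m^3

0.7281


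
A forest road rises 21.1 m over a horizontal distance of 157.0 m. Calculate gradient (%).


Formula: Gradient = rise / run * 100
Gradient = 21.1 / 157.0 * 100 = 13.4%

13.4


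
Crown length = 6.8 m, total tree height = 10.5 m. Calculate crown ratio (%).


Formula: Crown Ratio = (Crown Length / Total Height) * 100
CR = (6.8 m / 10.5 m) * 100
CR = 0.6476 * 100 = 64.8%

64.8


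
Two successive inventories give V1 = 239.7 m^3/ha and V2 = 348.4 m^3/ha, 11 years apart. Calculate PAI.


Formula: PAI = (V_T2 - V_T1) / (T2 - T1)
Volume increment = 348.4 - 239.7 = 108.7 m^3/ha
PAI = 108.7 / 11 = 9.88 m^3/ha/year

9.88


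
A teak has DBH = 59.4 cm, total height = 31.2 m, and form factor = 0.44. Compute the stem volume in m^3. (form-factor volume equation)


Formula: V = pi * (DBH/200)^2 * H * ff
Radius = DBH/200 = 59.4/200 = 0.297 m
Radius^2 = 0.297^2 = 0.088209 m^2
V = pi * 0.088209 * 31.2 * 0.44
V = 3.804 m^3

3.804


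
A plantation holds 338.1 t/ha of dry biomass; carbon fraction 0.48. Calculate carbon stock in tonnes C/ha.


Formula: Carbon Stock = Biomass * Carbon Fraction
C = 338.1 t/ha * 0.48
C = 162.3 t C/ha

162.3


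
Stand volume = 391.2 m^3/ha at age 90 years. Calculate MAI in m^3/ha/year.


Formula: MAI = Total Volume / Stand Age
MAI = 391.2 m^3/ha / 90 years
MAI = 4.35 m^3/ha/year

4.35


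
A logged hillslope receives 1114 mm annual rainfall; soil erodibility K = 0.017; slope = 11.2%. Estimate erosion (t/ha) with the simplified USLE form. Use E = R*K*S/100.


Formula: E = R * K * S / 100  (simplified USLE)
R * K = 1114 * 0.017 = 18.938
E = 18.938 * 11.2 / 100 = 2.12 t/ha

2.12


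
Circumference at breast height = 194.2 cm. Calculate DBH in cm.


Formula: DBH = C / pi
DBH = 194.2 / pi
pi = 3.14159...
DBH = 61.8 cm

61.8


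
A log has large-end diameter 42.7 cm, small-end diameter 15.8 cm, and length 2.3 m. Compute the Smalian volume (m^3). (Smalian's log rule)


Smalian: V = (A1 + A2)/2 * L,  A = pi*(D/200)^2
A1 = pi*(42.7/200)^2 = 0.143201 m^2
A2 = pi*(15.8/200)^2 = 0.019607 m^2
V = (0.143201+0.019607)/2*2.3 = 0.1872 m^3

0.1872


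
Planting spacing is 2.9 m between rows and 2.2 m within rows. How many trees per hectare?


Formula: TPH = 10000 m^2/ha / (spacing_x * spacing_y)
Area per tree = 2.9 m * 2.2 m = 6.38 m^2
TPH = 10000 / 6.38 = 1567 trees/ha

1567


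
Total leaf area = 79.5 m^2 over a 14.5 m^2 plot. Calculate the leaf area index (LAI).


Formula: LAI = total leaf area / ground area  (dimensionless)
LAI = 79.5 m^2 / 14.5 m^2
LAI = 5.48

5.48


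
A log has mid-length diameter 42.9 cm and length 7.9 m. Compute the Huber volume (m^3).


Huber: V = Am * L,  Am = pi*(Dm/200)^2
Am = pi*(42.9/200)^2 = 0.144545 m^2
V = 0.144545*7.9 = 1.1419 m^3

1.1419


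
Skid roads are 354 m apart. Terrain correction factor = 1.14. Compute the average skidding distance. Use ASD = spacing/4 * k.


Formula: ASD = (spacing / 4) * correction
Uncorrected distance = spacing / 4 = 354 / 4 = 88.5 m
ASD = 88.5 * 1.14 = 101 m

101


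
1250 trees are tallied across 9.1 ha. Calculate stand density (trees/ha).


Formula: Stand Density = N_trees / Area_ha
Density = 1250 trees / 9.1 ha
Density = 137 trees/ha

137


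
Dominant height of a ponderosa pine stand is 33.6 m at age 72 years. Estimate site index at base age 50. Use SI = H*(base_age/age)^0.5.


Formula: SI = H_dom * (base_age / age)^0.5
Age ratio = 50 / 72 = 0.69444
sqrt(age_ratio) = 0.83333
SI = 33.6 * 0.83333 = 28.0 m

28.0


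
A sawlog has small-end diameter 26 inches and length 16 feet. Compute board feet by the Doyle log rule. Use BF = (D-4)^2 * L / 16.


Doyle: BF = (D - 4)^2 * L / 16
Adjusted diameter = 26 - 4 = 22 in
(D-4)^2 = 22^2 = 484
BF = 484 * 16 / 16 = 484 BF

484


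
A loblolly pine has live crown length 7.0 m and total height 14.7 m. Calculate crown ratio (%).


Formula: Crown Ratio = (Crown Length / Total Height) * 100
CR = (7.0 m / 14.7 m) * 100
CR = 0.4762 * 100 = 47.6%

47.6


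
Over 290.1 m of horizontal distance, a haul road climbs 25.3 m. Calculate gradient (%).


Formula: Gradient = rise / run * 100
Gradient = 25.3 / 290.1 * 100 = 8.7%

8.7


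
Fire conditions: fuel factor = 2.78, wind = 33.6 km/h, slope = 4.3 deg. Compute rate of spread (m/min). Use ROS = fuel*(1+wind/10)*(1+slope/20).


Formula: ROS = fuel * (1 + wind/10) * (1 + slope/20)
Wind factor = 1 + 33.6/10 = 4.36
Slope factor = 1 + 4.3/20 = 1.215
ROS = 2.78 * 4.36 * 1.215 = 14.73 m/min

14.73


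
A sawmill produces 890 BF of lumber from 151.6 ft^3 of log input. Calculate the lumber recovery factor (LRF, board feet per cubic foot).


Formula: LRF = Lumber Output (BF) / Log Input (ft^3)
LRF = 890 BF / 151.6 ft^3
LRF = 5.87 BF/ft^3

5.87


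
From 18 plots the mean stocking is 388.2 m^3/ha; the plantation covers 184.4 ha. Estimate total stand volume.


Formula: Total Volume = Mean Volume per ha * Total Area
Total Volume = 388.2 m^3/ha * 184.4 ha
Total Volume = 71584 m^3

71584


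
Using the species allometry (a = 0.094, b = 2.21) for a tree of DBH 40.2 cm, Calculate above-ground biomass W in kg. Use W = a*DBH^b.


Formula: W = a * DBH^b  (allometric power law)
DBH^b = 40.2^2.21 = 3510.2624
W = 0.094 * 3510.2624 = 330.0 kg

330.0


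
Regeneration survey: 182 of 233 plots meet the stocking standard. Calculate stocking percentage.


Formula: Stocking % = stocked plots / total plots * 100
Stocking = 182 / 233 * 100
Stocking = 0.7811 * 100 = 78.1%

78.1


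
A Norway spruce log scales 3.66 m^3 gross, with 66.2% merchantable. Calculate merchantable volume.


Formula: MV = V_total * (merchantable_pct / 100)
Merchantable fraction = 66.2% / 100 = 0.662
MV = 3.66 m^3 * 0.662 = 2.423 m^3

2.423


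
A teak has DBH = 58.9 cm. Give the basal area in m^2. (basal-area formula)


Formula: BA = pi * (DBH/2)^2 / 10000  (cm^2 to m^2)
Radius = DBH/2 = 58.9/2 = 29.45 cm
BA = pi * 29.45^2 / 10000
   = 2724.7112 cm^2 / 10000
   = 0.2725 m^2

0.2725


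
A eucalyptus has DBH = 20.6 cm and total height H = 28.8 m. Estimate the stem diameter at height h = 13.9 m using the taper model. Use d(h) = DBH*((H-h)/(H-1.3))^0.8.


Taper: d(h) = DBH * ((H - h) / (H - 1.3))^0.8
Numerator = H - h = 28.8 - 13.9 = 14.9 m
Denominator = H - 1.3 = 28.8 - 1.3 = 27.5 m
Ratio = 14.9 / 27.5 = 0.54182
d = 20.6 * 0.54182^0.8 = 12.6 cm

12.6


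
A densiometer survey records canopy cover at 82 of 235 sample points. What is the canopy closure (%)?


Formula: Canopy closure = covered points / total points * 100
Closure = 82 / 235 * 100
Closure = 0.3489 * 100 = 34.9%

34.9


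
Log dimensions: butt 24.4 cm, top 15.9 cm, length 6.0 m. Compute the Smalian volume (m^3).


Smalian: V = (A1 + A2)/2 * L,  A = pi*(D/200)^2
A1 = pi*(24.4/200)^2 = 0.046759 m^2
A2 = pi*(15.9/200)^2 = 0.019856 m^2
V = (0.046759+0.019856)/2*6.0 = 0.1998 m^3

0.1998


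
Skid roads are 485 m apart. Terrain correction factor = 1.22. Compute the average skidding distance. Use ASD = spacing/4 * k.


Formula: ASD = (spacing / 4) * correction
Uncorrected distance = spacing / 4 = 485 / 4 = 121.25 m
ASD = 121.25 * 1.22 = 148 m

148


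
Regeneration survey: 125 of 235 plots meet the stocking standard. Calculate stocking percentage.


Formula: Stocking % = stocked plots / total plots * 100
Stocking = 125 / 235 * 100
Stocking = 0.5319 * 100 = 53.2%

53.2


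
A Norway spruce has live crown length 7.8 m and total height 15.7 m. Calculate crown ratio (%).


Formula: Crown Ratio = (Crown Length / Total Height) * 100
CR = (7.8 m / 15.7 m) * 100
CR = 0.4968 * 100 = 49.7%

49.7


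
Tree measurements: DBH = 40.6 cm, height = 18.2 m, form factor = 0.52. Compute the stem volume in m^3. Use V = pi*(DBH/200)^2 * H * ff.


Formula: V = pi * (DBH/200)^2 * H * ff
Radius = DBH/200 = 40.6/200 = 0.203 m
Radius^2 = 0.203^2 = 0.041209 m^2
V = pi * 0.041209 * 18.2 * 0.52
V = 1.225 m^3

1.225


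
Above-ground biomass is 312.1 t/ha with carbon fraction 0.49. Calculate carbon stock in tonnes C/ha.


Formula: Carbon Stock = Biomass * Carbon Fraction
C = 312.1 t/ha * 0.49
C = 152.9 t C/ha

152.9


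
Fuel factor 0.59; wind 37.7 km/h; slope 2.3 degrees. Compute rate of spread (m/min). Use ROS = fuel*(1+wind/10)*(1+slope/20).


Formula: ROS = fuel * (1 + wind/10) * (1 + slope/20)
Wind factor = 1 + 37.7/10 = 4.77
Slope factor = 1 + 2.3/20 = 1.115
ROS = 0.59 * 4.77 * 1.115 = 3.14 m/min

3.14


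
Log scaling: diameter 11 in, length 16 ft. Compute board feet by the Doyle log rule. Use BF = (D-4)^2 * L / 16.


Doyle: BF = (D - 4)^2 * L / 16
Adjusted diameter = 11 - 4 = 7 in
(D-4)^2 = 7^2 = 49
BF = 49 * 16 / 16 = 49 BF

49


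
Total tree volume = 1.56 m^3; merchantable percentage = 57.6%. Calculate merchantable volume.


Formula: MV = V_total * (merchantable_pct / 100)
Merchantable fraction = 57.6% / 100 = 0.576
MV = 1.56 m^3 * 0.576 = 0.899 m^3

0.899


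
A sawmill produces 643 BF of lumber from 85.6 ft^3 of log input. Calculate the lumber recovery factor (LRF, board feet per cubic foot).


Formula: LRF = Lumber Output (BF) / Log Input (ft^3)
LRF = 643 BF / 85.6 ft^3
LRF = 7.51 BF/ft^3

7.51


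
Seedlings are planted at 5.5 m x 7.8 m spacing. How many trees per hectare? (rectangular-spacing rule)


Formula: TPH = 10000 m^2/ha / (spacing_x * spacing_y)
Area per tree = 5.5 m * 7.8 m = 42.9 m^2
TPH = 10000 / 42.9 = 233 trees/ha

233


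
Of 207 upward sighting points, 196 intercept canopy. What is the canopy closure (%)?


Formula: Canopy closure = covered points / total points * 100
Closure = 196 / 207 * 100
Closure = 0.9469 * 100 = 94.7%

94.7


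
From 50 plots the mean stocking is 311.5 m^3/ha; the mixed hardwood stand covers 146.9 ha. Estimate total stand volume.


Formula: Total Volume = Mean Volume per ha * Total Area
Total Volume = 311.5 m^3/ha * 146.9 ha
Total Volume = 45759 m^3

45759


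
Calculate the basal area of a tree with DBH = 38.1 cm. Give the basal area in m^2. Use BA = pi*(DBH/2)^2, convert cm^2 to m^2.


Formula: BA = pi * (DBH/2)^2 / 10000  (cm^2 to m^2)
Radius = DBH/2 = 38.1/2 = 19.05 cm
BA = pi * 19.05^2 / 10000
   = 1140.0918 cm^2 / 10000
   = 0.114 m^2

0.114


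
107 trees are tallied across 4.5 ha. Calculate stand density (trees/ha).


Formula: Stand Density = N_trees / Area_ha
Density = 107 trees / 4.5 ha
Density = 24 trees/ha

24


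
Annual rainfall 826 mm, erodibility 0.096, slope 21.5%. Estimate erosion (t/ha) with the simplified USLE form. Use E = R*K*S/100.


Formula: E = R * K * S / 100  (simplified USLE)
R * K = 826 * 0.096 = 79.296
E = 79.296 * 21.5 / 100 = 17.05 t/ha

17.05


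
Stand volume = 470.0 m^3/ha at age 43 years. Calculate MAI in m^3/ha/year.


Formula: MAI = Total Volume / Stand Age
MAI = 470.0 m^3/ha / 43 years
MAI = 10.93 m^3/ha/year

10.93


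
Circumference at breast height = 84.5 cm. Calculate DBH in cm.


Formula: DBH = C / pi
DBH = 84.5 / pi
pi = 3.14159...
DBH = 26.9 cm

26.9


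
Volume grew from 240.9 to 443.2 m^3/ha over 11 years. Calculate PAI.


Formula: PAI = (V_T2 - V_T1) / (T2 - T1)
Volume increment = 443.2 - 240.9 = 202.3 m^3/ha
PAI = 202.3 / 11 = 18.39 m^3/ha/year

18.39


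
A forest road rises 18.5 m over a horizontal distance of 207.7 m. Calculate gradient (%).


Formula: Gradient = rise / run * 100
Gradient = 18.5 / 207.7 * 100 = 8.9%

8.9


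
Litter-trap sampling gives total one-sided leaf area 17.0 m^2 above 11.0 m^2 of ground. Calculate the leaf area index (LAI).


Formula: LAI = total leaf area / ground area  (dimensionless)
LAI = 17.0 m^2 / 11.0 m^2
LAI = 1.55

1.55


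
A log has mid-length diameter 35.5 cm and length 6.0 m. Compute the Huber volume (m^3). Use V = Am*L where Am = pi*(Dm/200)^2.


Huber: V = Am * L,  Am = pi*(Dm/200)^2
Am = pi*(35.5/200)^2 = 0.09898 m^2
V = 0.09898*6.0 = 0.5939 m^3

0.5939


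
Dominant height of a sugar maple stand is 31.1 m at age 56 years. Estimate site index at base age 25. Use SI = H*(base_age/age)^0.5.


Formula: SI = H_dom * (base_age / age)^0.5
Age ratio = 25 / 56 = 0.44643
sqrt(age_ratio) = 0.66815
SI = 31.1 * 0.66815 = 20.8 m

20.8


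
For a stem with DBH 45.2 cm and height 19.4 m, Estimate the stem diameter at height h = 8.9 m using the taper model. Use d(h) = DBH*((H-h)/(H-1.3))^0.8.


Taper: d(h) = DBH * ((H - h) / (H - 1.3))^0.8
Numerator = H - h = 19.4 - 8.9 = 10.5 m
Denominator = H - 1.3 = 19.4 - 1.3 = 18.1 m
Ratio = 10.5 / 18.1 = 0.58011
d = 45.2 * 0.58011^0.8 = 29.2 cm

29.2


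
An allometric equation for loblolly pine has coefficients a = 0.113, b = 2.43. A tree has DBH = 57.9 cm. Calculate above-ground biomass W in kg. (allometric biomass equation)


Formula: W = a * DBH^b  (allometric power law)
DBH^b = 57.9^2.43 = 19200.3396
W = 0.113 * 19200.3396 = 2169.6 kg

2169.6


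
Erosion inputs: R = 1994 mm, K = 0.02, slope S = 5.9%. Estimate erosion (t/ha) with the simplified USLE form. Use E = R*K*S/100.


Formula: E = R * K * S / 100  (simplified USLE)
R * K = 1994 * 0.02 = 39.88
E = 39.88 * 5.9 / 100 = 2.35 t/ha

2.35


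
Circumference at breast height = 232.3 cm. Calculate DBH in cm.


Formula: DBH = C / pi
DBH = 232.3 / pi
pi = 3.14159...
DBH = 73.9 cm

73.9


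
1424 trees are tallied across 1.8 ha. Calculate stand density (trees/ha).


Formula: Stand Density = N_trees / Area_ha
Density = 1424 trees / 1.8 ha
Density = 791 trees/ha

791


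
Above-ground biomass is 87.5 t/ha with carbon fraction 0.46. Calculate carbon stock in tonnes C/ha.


Formula: Carbon Stock = Biomass * Carbon Fraction
C = 87.5 t/ha * 0.46
C = 40.3 t C/ha

40.3


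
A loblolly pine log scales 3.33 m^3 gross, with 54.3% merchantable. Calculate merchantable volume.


Formula: MV = V_total * (merchantable_pct / 100)
Merchantable fraction = 54.3% / 100 = 0.543
MV = 3.33 m^3 * 0.543 = 1.808 m^3

1.808


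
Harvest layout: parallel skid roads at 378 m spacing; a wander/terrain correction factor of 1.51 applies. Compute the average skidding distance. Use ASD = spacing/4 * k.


Formula: ASD = (spacing / 4) * correction
Uncorrected distance = spacing / 4 = 378 / 4 = 94.5 m
ASD = 94.5 * 1.51 = 143 m

143


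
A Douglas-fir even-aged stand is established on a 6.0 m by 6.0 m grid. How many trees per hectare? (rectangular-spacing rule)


Formula: TPH = 10000 m^2/ha / (spacing_x * spacing_y)
Area per tree = 6.0 m * 6.0 m = 36.0 m^2
TPH = 10000 / 36.0 = 278 trees/ha

278


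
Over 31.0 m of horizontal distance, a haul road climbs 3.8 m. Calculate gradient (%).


Formula: Gradient = rise / run * 100
Gradient = 3.8 / 31.0 * 100 = 12.3%

12.3


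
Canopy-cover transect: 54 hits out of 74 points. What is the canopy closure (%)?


Formula: Canopy closure = covered points / total points * 100
Closure = 54 / 74 * 100
Closure = 0.7297 * 100 = 73.0%

73.0
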